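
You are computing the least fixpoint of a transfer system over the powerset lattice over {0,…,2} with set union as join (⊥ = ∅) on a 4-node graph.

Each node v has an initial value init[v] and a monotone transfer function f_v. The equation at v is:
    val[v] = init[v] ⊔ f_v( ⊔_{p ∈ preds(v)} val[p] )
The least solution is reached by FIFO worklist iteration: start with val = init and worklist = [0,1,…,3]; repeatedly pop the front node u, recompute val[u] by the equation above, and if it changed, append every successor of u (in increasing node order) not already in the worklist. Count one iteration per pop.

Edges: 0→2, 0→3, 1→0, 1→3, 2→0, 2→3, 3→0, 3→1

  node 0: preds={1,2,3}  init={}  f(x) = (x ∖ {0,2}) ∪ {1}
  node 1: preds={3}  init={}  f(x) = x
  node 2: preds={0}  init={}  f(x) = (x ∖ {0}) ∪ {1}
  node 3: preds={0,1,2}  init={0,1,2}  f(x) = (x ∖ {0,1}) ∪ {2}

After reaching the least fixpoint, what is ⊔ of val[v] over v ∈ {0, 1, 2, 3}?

{0,1,2}

Worklist (5 pops):
  #1 pop 0: in={0,1,2} → {1} (was {}); enqueue []
  #2 pop 1: in={0,1,2} → {0,1,2} (was {}); enqueue [0]
  #3 pop 2: in={1} → {1} (was {}); enqueue []
  #4 pop 3: in={0,1,2} → {0,1,2} (no change)
  #5 pop 0: in={0,1,2} → {1} (no change)

Fixpoint:
  val[0] = {1}
  val[1] = {0,1,2}
  val[2] = {1}
  val[3] = {0,1,2}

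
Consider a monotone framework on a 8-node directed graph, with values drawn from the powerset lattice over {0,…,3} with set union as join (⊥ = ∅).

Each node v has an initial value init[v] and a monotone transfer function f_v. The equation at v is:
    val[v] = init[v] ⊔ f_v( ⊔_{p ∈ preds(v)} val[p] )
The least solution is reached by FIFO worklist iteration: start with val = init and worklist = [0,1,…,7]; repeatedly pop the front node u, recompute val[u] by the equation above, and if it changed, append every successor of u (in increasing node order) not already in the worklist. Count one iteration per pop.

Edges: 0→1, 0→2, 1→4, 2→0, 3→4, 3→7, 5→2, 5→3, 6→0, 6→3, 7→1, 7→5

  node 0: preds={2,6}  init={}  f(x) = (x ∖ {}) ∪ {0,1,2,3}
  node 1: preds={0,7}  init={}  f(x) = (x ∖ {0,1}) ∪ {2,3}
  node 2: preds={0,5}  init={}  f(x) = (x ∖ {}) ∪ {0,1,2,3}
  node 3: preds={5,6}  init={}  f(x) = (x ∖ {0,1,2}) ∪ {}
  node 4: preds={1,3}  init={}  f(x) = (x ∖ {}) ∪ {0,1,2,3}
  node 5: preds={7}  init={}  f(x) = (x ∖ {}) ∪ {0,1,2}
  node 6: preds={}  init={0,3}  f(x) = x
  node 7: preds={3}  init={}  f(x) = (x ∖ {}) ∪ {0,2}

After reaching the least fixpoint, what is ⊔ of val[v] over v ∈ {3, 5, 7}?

{0,1,2,3}

Iteration log — 15 steps:
  step 1. node 0  ⊔preds={0,3}  new={0,1,2,3}  old={}  +wl: 
  step 2. node 1  ⊔preds={0,1,2,3}  new={2,3}  old={}  +wl: 
  step 3. node 2  ⊔preds={0,1,2,3}  new={0,1,2,3}  old={}  +wl: 0
  step 4. node 3  ⊔preds={0,3}  new={3}  old={}  +wl: 
  step 5. node 4  ⊔preds={2,3}  new={0,1,2,3}  old={}  +wl: 
  step 6. node 5  ⊔preds={}  new={0,1,2}  old={}  +wl: 2,3
  step 7. node 6  ⊔preds={}  new={0,3}  stable
  step 8. node 7  ⊔preds={3}  new={0,2,3}  old={}  +wl: 1,5
  step 9. node 0  ⊔preds={0,1,2,3}  new={0,1,2,3}  stable
  step 10. node 2  ⊔preds={0,1,2,3}  new={0,1,2,3}  stable
  step 11. node 3  ⊔preds={0,1,2,3}  new={3}  stable
  step 12. node 1  ⊔preds={0,1,2,3}  new={2,3}  stable
  step 13. node 5  ⊔preds={0,2,3}  new={0,1,2,3}  old={0,1,2}  +wl: 2,3
  step 14. node 2  ⊔preds={0,1,2,3}  new={0,1,2,3}  stable
  step 15. node 3  ⊔preds={0,1,2,3}  new={3}  stable

Least fixpoint reached:
  node 0: {0,1,2,3}
  node 1: {2,3}
  node 2: {0,1,2,3}
  node 3: {3}
  node 4: {0,1,2,3}
  node 5: {0,1,2,3}
  node 6: {0,3}
  node 7: {0,2,3}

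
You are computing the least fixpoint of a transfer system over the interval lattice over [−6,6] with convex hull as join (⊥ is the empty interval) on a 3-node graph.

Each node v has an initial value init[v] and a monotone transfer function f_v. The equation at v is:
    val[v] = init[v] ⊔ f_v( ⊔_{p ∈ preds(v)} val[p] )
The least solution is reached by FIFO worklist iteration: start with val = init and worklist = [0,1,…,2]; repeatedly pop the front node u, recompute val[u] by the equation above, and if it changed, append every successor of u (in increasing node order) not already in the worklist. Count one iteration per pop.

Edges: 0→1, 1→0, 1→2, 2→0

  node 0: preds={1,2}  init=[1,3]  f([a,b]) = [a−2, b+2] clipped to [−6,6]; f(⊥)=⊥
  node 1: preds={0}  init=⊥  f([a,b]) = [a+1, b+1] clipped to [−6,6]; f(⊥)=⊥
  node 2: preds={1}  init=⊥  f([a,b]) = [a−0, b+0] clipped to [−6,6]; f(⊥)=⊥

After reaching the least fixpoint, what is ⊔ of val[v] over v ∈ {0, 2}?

[-6,6]

Trace (26 dequeues):
  [1] u=0 | in ⊥ | out [1,3] | ==
  [2] u=1 | in [1,3] | out [2,4] | prev ⊥ | push {0}
  [3] u=2 | in [2,4] | out [2,4] | prev ⊥ | push {}
  [4] u=0 | in [2,4] | out [0,6] | prev [1,3] | push {1}
  [5] u=1 | in [0,6] | out [1,6] | prev [2,4] | push {0,2}
  [6] u=0 | in [1,6] | out [-1,6] | prev [0,6] | push {1}
  [7] u=2 | in [1,6] | out [1,6] | prev [2,4] | push {0}
  [8] u=1 | in [-1,6] | out [0,6] | prev [1,6] | push {2}
  [9] u=0 | in [0,6] | out [-2,6] | prev [-1,6] | push {1}
  [10] u=2 | in [0,6] | out [0,6] | prev [1,6] | push {0}
  [11] u=1 | in [-2,6] | out [-1,6] | prev [0,6] | push {2}
  [12] u=0 | in [-1,6] | out [-3,6] | prev [-2,6] | push {1}
  [13] u=2 | in [-1,6] | out [-1,6] | prev [0,6] | push {0}
  [14] u=1 | in [-3,6] | out [-2,6] | prev [-1,6] | push {2}
  [15] u=0 | in [-2,6] | out [-4,6] | prev [-3,6] | push {1}
  [16] u=2 | in [-2,6] | out [-2,6] | prev [-1,6] | push {0}
  [17] u=1 | in [-4,6] | out [-3,6] | prev [-2,6] | push {2}
  [18] u=0 | in [-3,6] | out [-5,6] | prev [-4,6] | push {1}
  [19] u=2 | in [-3,6] | out [-3,6] | prev [-2,6] | push {0}
  [20] u=1 | in [-5,6] | out [-4,6] | prev [-3,6] | push {2}
  [21] u=0 | in [-4,6] | out [-6,6] | prev [-5,6] | push {1}
  [22] u=2 | in [-4,6] | out [-4,6] | prev [-3,6] | push {0}
  [23] u=1 | in [-6,6] | out [-5,6] | prev [-4,6] | push {2}
  [24] u=0 | in [-5,6] | out [-6,6] | ==
  [25] u=2 | in [-5,6] | out [-5,6] | prev [-4,6] | push {0}
  [26] u=0 | in [-5,6] | out [-6,6] | ==

Converged values:
  [0] [-6,6]
  [1] [-5,6]
  [2] [-5,6]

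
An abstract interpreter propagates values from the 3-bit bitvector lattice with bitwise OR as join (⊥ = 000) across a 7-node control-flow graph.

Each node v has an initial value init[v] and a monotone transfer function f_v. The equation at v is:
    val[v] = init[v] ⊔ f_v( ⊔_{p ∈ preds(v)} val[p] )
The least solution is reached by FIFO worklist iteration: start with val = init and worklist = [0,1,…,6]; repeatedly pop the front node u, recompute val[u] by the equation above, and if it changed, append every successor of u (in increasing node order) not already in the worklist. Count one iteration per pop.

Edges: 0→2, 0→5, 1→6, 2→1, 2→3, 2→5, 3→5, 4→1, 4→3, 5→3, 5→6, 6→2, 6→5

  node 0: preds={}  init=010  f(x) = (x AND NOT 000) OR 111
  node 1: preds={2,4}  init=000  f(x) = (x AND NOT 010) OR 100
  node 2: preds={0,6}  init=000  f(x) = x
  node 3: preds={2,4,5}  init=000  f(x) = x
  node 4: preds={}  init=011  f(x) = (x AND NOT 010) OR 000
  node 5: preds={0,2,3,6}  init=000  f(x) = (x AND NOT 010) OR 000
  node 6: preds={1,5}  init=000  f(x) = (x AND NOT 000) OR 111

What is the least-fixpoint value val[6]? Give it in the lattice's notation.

Iteration log — 11 steps:
  step 1. node 0  ⊔preds=000  new=111  old=010  +wl: 
  step 2. node 1  ⊔preds=011  new=101  old=000  +wl: 
  step 3. node 2  ⊔preds=111  new=111  old=000  +wl: 1
  step 4. node 3  ⊔preds=111  new=111  old=000  +wl: 
  step 5. node 4  ⊔preds=000  new=011  stable
  step 6. node 5  ⊔preds=111  new=101  old=000  +wl: 3
  step 7. node 6  ⊔preds=101  new=111  old=000  +wl: 2,5
  step 8. node 1  ⊔preds=111  new=101  stable
  step 9. node 3  ⊔preds=111  new=111  stable
  step 10. node 2  ⊔preds=111  new=111  stable
  step 11. node 5  ⊔preds=111  new=101  stable

Least fixpoint reached:
  node 0: 111
  node 1: 101
  node 2: 111
  node 3: 111
  node 4: 011
  node 5: 101
  node 6: 111

111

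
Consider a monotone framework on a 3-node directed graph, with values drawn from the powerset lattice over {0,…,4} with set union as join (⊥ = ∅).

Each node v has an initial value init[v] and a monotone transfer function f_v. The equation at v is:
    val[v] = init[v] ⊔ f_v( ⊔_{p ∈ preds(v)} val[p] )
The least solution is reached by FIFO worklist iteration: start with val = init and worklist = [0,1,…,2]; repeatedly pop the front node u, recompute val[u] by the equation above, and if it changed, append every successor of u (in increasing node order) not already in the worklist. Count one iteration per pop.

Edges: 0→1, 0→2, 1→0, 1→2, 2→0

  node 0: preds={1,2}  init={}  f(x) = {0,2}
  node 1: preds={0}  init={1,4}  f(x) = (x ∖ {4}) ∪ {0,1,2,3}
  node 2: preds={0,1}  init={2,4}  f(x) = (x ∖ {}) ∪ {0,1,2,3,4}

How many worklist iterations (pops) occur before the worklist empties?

4

Worklist (4 pops):
  #1 pop 0: in={1,2,4} → {0,2} (was {}); enqueue []
  #2 pop 1: in={0,2} → {0,1,2,3,4} (was {1,4}); enqueue [0]
  #3 pop 2: in={0,1,2,3,4} → {0,1,2,3,4} (was {2,4}); enqueue []
  #4 pop 0: in={0,1,2,3,4} → {0,2} (no change)

Fixpoint:
  val[0] = {0,2}
  val[1] = {0,1,2,3,4}
  val[2] = {0,1,2,3,4}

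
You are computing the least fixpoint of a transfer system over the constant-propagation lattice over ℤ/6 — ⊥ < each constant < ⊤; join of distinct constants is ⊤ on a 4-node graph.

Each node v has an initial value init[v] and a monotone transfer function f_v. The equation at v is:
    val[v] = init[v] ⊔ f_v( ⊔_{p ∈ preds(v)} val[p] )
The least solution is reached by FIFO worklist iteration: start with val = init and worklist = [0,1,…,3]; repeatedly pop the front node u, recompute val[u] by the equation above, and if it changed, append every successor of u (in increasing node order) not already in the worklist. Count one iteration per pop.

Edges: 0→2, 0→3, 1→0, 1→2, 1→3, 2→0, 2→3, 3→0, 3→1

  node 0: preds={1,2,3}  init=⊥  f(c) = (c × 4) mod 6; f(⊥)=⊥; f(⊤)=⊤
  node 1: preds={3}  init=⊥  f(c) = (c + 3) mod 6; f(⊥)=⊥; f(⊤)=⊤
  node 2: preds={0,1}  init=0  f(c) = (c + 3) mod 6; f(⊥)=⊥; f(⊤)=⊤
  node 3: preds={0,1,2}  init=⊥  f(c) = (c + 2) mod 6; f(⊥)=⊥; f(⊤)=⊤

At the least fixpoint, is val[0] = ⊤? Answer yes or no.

Trace (9 dequeues):
  [1] u=0 | in 0 | out 0 | prev ⊥ | push {}
  [2] u=1 | in ⊥ | out ⊥ | ==
  [3] u=2 | in 0 | out ⊤ | prev 0 | push {0}
  [4] u=3 | in ⊤ | out ⊤ | prev ⊥ | push {1}
  [5] u=0 | in ⊤ | out ⊤ | prev 0 | push {2,3}
  [6] u=1 | in ⊤ | out ⊤ | prev ⊥ | push {0}
  [7] u=2 | in ⊤ | out ⊤ | ==
  [8] u=3 | in ⊤ | out ⊤ | ==
  [9] u=0 | in ⊤ | out ⊤ | ==

Converged values:
  [0] ⊤
  [1] ⊤
  [2] ⊤
  [3] ⊤

yes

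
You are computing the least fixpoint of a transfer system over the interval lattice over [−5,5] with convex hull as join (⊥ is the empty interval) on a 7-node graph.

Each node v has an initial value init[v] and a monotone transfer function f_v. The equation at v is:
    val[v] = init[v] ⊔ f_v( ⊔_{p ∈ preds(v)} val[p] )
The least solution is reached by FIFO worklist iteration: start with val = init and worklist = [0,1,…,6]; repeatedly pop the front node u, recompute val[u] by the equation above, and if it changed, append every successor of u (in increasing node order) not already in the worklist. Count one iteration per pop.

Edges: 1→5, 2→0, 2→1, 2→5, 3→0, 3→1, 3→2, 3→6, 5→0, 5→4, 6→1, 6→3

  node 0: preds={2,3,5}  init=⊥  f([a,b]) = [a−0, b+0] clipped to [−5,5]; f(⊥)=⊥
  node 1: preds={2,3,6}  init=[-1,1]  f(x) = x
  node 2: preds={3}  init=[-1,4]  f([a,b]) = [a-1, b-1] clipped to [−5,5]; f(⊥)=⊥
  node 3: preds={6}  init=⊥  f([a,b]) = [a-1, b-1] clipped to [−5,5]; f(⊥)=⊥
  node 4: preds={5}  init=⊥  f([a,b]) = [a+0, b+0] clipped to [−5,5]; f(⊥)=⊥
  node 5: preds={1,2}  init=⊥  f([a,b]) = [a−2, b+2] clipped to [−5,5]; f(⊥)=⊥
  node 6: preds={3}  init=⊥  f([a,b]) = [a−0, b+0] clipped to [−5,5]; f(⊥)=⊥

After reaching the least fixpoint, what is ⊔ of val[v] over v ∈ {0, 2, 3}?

[-3,5]

Trace (9 dequeues):
  [1] u=0 | in [-1,4] | out [-1,4] | prev ⊥ | push {}
  [2] u=1 | in [-1,4] | out [-1,4] | prev [-1,1] | push {}
  [3] u=2 | in ⊥ | out [-1,4] | ==
  [4] u=3 | in ⊥ | out ⊥ | ==
  [5] u=4 | in ⊥ | out ⊥ | ==
  [6] u=5 | in [-1,4] | out [-3,5] | prev ⊥ | push {0,4}
  [7] u=6 | in ⊥ | out ⊥ | ==
  [8] u=0 | in [-3,5] | out [-3,5] | prev [-1,4] | push {}
  [9] u=4 | in [-3,5] | out [-3,5] | prev ⊥ | push {}

Converged values:
  [0] [-3,5]
  [1] [-1,4]
  [2] [-1,4]
  [3] ⊥
  [4] [-3,5]
  [5] [-3,5]
  [6] ⊥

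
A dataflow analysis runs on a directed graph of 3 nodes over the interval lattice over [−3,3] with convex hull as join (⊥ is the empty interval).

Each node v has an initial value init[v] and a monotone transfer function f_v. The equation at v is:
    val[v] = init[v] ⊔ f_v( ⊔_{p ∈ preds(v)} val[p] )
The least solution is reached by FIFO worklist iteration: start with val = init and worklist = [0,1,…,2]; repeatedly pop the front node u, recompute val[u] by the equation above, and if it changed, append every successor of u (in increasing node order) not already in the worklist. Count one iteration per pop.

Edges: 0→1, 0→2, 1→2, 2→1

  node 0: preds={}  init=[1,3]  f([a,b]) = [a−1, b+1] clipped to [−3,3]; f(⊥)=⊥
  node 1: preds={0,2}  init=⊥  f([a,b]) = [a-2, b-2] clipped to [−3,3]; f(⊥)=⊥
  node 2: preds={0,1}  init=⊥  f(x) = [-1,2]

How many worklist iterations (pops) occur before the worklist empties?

5

Trace (5 dequeues):
  [1] u=0 | in ⊥ | out [1,3] | ==
  [2] u=1 | in [1,3] | out [-1,1] | prev ⊥ | push {}
  [3] u=2 | in [-1,3] | out [-1,2] | prev ⊥ | push {1}
  [4] u=1 | in [-1,3] | out [-3,1] | prev [-1,1] | push {2}
  [5] u=2 | in [-3,3] | out [-1,2] | ==

Converged values:
  [0] [1,3]
  [1] [-3,1]
  [2] [-1,2]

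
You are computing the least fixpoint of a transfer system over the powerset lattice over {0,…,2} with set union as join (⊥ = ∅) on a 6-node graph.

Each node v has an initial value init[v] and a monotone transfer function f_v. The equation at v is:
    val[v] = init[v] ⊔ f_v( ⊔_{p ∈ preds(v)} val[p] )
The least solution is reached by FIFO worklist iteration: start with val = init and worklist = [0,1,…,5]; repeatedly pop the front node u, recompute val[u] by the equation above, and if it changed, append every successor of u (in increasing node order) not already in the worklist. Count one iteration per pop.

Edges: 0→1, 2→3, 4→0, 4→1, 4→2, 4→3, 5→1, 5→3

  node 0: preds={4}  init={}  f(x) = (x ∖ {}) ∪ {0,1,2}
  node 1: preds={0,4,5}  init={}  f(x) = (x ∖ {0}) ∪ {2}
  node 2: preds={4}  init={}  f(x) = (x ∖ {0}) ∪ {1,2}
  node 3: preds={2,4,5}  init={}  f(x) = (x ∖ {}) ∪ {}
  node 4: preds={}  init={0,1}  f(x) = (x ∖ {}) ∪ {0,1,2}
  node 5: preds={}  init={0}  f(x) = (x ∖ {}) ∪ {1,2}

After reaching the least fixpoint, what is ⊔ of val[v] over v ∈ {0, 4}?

Worklist (10 pops):
  #1 pop 0: in={0,1} → {0,1,2} (was {}); enqueue []
  #2 pop 1: in={0,1,2} → {1,2} (was {}); enqueue []
  #3 pop 2: in={0,1} → {1,2} (was {}); enqueue []
  #4 pop 3: in={0,1,2} → {0,1,2} (was {}); enqueue []
  #5 pop 4: in={} → {0,1,2} (was {0,1}); enqueue [0,1,2,3]
  #6 pop 5: in={} → {0,1,2} (was {0}); enqueue []
  #7 pop 0: in={0,1,2} → {0,1,2} (no change)
  #8 pop 1: in={0,1,2} → {1,2} (no change)
  #9 pop 2: in={0,1,2} → {1,2} (no change)
  #10 pop 3: in={0,1,2} → {0,1,2} (no change)

Fixpoint:
  val[0] = {0,1,2}
  val[1] = {1,2}
  val[2] = {1,2}
  val[3] = {0,1,2}
  val[4] = {0,1,2}
  val[5] = {0,1,2}

{0,1,2}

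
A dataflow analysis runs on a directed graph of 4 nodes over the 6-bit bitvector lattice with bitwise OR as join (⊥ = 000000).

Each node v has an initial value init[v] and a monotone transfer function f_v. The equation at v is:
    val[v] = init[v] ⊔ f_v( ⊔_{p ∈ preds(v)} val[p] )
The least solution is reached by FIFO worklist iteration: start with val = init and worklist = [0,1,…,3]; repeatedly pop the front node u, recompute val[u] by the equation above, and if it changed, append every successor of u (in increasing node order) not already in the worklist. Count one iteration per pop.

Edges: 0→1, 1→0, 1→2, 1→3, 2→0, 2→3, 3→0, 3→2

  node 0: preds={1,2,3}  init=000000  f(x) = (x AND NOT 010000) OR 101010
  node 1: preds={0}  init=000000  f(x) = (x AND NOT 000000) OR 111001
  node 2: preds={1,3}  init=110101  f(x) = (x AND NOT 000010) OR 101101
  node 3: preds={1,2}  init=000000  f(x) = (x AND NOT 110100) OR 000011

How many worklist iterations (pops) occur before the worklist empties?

6

Trace (6 dequeues):
  [1] u=0 | in 110101 | out 101111 | prev 000000 | push {}
  [2] u=1 | in 101111 | out 111111 | prev 000000 | push {0}
  [3] u=2 | in 111111 | out 111101 | prev 110101 | push {}
  [4] u=3 | in 111111 | out 001011 | prev 000000 | push {2}
  [5] u=0 | in 111111 | out 101111 | ==
  [6] u=2 | in 111111 | out 111101 | ==

Converged values:
  [0] 101111
  [1] 111111
  [2] 111101
  [3] 001011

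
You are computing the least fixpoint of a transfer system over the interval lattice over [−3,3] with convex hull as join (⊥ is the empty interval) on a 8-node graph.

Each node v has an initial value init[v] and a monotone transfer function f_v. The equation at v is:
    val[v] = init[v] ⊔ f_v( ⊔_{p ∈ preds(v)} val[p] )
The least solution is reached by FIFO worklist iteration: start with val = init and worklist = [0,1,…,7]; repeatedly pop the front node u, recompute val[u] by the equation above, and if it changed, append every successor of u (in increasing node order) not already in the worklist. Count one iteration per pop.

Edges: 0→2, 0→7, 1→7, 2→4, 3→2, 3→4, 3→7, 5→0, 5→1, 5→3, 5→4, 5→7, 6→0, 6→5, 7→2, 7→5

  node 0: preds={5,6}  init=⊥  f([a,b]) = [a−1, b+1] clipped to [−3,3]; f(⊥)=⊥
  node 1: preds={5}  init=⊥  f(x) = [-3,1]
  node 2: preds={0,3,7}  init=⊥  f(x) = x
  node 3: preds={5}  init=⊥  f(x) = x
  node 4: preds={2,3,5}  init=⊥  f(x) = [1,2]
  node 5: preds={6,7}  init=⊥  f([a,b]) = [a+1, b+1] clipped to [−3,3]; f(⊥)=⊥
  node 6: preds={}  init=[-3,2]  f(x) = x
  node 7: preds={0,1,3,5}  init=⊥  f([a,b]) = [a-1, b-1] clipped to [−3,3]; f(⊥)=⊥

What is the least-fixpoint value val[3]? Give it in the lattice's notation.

Worklist (15 pops):
  #1 pop 0: in=[-3,2] → [-3,3] (was ⊥); enqueue []
  #2 pop 1: in=⊥ → [-3,1] (was ⊥); enqueue []
  #3 pop 2: in=[-3,3] → [-3,3] (was ⊥); enqueue []
  #4 pop 3: in=⊥ → ⊥ (no change)
  #5 pop 4: in=[-3,3] → [1,2] (was ⊥); enqueue []
  #6 pop 5: in=[-3,2] → [-2,3] (was ⊥); enqueue [0,1,3,4]
  #7 pop 6: in=⊥ → [-3,2] (no change)
  #8 pop 7: in=[-3,3] → [-3,2] (was ⊥); enqueue [2,5]
  #9 pop 0: in=[-3,3] → [-3,3] (no change)
  #10 pop 1: in=[-2,3] → [-3,1] (no change)
  #11 pop 3: in=[-2,3] → [-2,3] (was ⊥); enqueue [7]
  #12 pop 4: in=[-3,3] → [1,2] (no change)
  #13 pop 2: in=[-3,3] → [-3,3] (no change)
  #14 pop 5: in=[-3,2] → [-2,3] (no change)
  #15 pop 7: in=[-3,3] → [-3,2] (no change)

Fixpoint:
  val[0] = [-3,3]
  val[1] = [-3,1]
  val[2] = [-3,3]
  val[3] = [-2,3]
  val[4] = [1,2]
  val[5] = [-2,3]
  val[6] = [-3,2]
  val[7] = [-3,2]

[-2,3]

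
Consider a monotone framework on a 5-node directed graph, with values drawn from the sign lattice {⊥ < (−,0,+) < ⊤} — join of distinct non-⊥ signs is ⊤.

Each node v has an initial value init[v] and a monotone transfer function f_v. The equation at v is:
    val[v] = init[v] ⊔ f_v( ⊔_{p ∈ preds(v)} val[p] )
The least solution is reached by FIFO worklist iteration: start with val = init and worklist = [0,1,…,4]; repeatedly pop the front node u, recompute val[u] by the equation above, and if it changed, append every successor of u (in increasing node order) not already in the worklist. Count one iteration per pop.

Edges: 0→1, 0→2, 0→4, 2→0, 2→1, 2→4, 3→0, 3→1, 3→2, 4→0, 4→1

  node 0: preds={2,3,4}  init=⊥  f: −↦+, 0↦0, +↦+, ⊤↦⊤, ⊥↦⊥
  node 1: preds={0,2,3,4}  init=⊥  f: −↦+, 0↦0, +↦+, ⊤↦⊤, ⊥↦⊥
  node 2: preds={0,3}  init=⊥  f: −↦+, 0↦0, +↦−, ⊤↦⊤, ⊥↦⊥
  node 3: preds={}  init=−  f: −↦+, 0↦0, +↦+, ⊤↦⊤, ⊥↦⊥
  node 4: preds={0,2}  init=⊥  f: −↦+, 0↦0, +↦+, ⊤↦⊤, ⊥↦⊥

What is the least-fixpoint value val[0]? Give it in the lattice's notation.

Worklist (9 pops):
  #1 pop 0: in=− → + (was ⊥); enqueue []
  #2 pop 1: in=⊤ → ⊤ (was ⊥); enqueue []
  #3 pop 2: in=⊤ → ⊤ (was ⊥); enqueue [0,1]
  #4 pop 3: in=⊥ → − (no change)
  #5 pop 4: in=⊤ → ⊤ (was ⊥); enqueue []
  #6 pop 0: in=⊤ → ⊤ (was +); enqueue [2,4]
  #7 pop 1: in=⊤ → ⊤ (no change)
  #8 pop 2: in=⊤ → ⊤ (no change)
  #9 pop 4: in=⊤ → ⊤ (no change)

Fixpoint:
  val[0] = ⊤
  val[1] = ⊤
  val[2] = ⊤
  val[3] = −
  val[4] = ⊤

⊤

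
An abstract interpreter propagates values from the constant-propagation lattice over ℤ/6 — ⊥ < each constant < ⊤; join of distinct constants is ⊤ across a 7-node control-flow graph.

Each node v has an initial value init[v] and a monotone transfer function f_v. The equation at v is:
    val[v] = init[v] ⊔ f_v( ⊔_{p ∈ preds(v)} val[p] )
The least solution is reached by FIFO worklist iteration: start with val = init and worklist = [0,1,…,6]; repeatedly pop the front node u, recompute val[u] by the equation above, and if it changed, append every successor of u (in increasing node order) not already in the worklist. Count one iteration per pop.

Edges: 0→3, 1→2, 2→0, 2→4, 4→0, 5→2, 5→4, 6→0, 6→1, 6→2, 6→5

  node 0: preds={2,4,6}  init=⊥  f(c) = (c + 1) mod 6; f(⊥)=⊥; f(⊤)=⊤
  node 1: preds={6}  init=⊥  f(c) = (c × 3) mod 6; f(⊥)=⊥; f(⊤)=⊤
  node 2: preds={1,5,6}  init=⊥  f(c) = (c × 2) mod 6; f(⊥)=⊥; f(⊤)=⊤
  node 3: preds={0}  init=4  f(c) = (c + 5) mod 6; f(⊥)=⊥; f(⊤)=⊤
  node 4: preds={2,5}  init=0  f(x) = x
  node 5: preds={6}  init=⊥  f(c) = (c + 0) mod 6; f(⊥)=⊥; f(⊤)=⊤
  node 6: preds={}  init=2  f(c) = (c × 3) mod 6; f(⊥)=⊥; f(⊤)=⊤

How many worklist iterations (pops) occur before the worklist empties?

10

Iteration log — 10 steps:
  step 1. node 0  ⊔preds=⊤  new=⊤  old=⊥  +wl: 
  step 2. node 1  ⊔preds=2  new=0  old=⊥  +wl: 
  step 3. node 2  ⊔preds=⊤  new=⊤  old=⊥  +wl: 0
  step 4. node 3  ⊔preds=⊤  new=⊤  old=4  +wl: 
  step 5. node 4  ⊔preds=⊤  new=⊤  old=0  +wl: 
  step 6. node 5  ⊔preds=2  new=2  old=⊥  +wl: 2,4
  step 7. node 6  ⊔preds=⊥  new=2  stable
  step 8. node 0  ⊔preds=⊤  new=⊤  stable
  step 9. node 2  ⊔preds=⊤  new=⊤  stable
  step 10. node 4  ⊔preds=⊤  new=⊤  stable

Least fixpoint reached:
  node 0: ⊤
  node 1: 0
  node 2: ⊤
  node 3: ⊤
  node 4: ⊤
  node 5: 2
  node 6: 2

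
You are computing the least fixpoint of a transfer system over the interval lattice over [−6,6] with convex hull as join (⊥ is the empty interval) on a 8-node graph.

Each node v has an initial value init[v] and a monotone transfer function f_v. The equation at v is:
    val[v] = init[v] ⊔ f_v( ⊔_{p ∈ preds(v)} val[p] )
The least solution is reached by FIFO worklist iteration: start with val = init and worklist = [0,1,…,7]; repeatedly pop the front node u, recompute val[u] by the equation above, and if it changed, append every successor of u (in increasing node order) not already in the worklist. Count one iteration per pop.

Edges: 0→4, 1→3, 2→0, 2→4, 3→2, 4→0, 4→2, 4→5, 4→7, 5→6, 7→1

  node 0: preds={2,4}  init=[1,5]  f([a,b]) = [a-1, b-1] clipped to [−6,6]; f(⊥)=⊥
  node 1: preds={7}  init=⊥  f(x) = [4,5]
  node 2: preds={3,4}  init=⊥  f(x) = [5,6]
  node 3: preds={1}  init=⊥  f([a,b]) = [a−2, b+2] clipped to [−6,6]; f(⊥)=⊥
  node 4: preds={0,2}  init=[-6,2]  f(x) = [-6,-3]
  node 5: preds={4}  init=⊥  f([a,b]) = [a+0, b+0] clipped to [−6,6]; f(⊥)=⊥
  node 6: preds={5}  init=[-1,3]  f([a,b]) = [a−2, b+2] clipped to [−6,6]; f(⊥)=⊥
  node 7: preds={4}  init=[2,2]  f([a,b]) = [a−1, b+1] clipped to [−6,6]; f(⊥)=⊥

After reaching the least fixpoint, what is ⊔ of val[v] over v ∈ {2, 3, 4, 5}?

[-6,6]

Trace (11 dequeues):
  [1] u=0 | in [-6,2] | out [-6,5] | prev [1,5] | push {}
  [2] u=1 | in [2,2] | out [4,5] | prev ⊥ | push {}
  [3] u=2 | in [-6,2] | out [5,6] | prev ⊥ | push {0}
  [4] u=3 | in [4,5] | out [2,6] | prev ⊥ | push {2}
  [5] u=4 | in [-6,6] | out [-6,2] | ==
  [6] u=5 | in [-6,2] | out [-6,2] | prev ⊥ | push {}
  [7] u=6 | in [-6,2] | out [-6,4] | prev [-1,3] | push {}
  [8] u=7 | in [-6,2] | out [-6,3] | prev [2,2] | push {1}
  [9] u=0 | in [-6,6] | out [-6,5] | ==
  [10] u=2 | in [-6,6] | out [5,6] | ==
  [11] u=1 | in [-6,3] | out [4,5] | ==

Converged values:
  [0] [-6,5]
  [1] [4,5]
  [2] [5,6]
  [3] [2,6]
  [4] [-6,2]
  [5] [-6,2]
  [6] [-6,4]
  [7] [-6,3]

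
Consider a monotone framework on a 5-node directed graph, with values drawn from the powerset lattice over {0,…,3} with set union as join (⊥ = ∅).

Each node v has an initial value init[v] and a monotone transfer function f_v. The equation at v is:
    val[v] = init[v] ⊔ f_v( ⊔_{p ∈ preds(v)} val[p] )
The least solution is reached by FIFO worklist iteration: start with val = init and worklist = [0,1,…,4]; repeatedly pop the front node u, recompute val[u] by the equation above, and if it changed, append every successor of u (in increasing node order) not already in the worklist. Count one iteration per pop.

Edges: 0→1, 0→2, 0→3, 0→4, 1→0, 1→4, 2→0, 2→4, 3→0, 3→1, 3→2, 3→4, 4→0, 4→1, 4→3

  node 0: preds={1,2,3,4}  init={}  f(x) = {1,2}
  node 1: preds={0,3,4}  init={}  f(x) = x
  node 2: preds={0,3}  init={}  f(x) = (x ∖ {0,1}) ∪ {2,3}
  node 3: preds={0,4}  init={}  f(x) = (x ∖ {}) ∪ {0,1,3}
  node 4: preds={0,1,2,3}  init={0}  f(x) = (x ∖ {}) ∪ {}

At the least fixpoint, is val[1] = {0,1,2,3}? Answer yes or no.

Iteration log — 11 steps:
  step 1. node 0  ⊔preds={0}  new={1,2}  old={}  +wl: 
  step 2. node 1  ⊔preds={0,1,2}  new={0,1,2}  old={}  +wl: 0
  step 3. node 2  ⊔preds={1,2}  new={2,3}  old={}  +wl: 
  step 4. node 3  ⊔preds={0,1,2}  new={0,1,2,3}  old={}  +wl: 1,2
  step 5. node 4  ⊔preds={0,1,2,3}  new={0,1,2,3}  old={0}  +wl: 3
  step 6. node 0  ⊔preds={0,1,2,3}  new={1,2}  stable
  step 7. node 1  ⊔preds={0,1,2,3}  new={0,1,2,3}  old={0,1,2}  +wl: 0,4
  step 8. node 2  ⊔preds={0,1,2,3}  new={2,3}  stable
  step 9. node 3  ⊔preds={0,1,2,3}  new={0,1,2,3}  stable
  step 10. node 0  ⊔preds={0,1,2,3}  new={1,2}  stable
  step 11. node 4  ⊔preds={0,1,2,3}  new={0,1,2,3}  stable

Least fixpoint reached:
  node 0: {1,2}
  node 1: {0,1,2,3}
  node 2: {2,3}
  node 3: {0,1,2,3}
  node 4: {0,1,2,3}

yes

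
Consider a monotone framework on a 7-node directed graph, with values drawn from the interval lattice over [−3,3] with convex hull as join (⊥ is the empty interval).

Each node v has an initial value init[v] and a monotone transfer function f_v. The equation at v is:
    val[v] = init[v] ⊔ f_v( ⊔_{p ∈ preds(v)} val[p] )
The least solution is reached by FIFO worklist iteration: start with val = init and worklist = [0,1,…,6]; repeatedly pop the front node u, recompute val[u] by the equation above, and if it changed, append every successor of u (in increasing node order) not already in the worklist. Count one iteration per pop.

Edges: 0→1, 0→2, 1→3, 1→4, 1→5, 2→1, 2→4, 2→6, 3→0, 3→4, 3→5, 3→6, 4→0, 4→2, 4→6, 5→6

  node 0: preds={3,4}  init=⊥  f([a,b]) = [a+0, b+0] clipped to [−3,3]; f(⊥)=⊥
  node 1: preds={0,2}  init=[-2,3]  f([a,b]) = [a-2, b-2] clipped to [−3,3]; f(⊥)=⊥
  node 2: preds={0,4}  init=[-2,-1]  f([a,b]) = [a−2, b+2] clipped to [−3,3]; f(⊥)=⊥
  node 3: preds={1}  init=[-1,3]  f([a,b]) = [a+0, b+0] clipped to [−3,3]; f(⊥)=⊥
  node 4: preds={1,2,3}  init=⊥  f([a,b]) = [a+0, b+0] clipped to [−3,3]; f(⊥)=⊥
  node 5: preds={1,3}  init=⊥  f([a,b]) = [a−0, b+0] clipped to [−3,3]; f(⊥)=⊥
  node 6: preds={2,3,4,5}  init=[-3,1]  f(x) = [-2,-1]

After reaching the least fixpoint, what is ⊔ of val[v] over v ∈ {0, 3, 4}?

Trace (11 dequeues):
  [1] u=0 | in [-1,3] | out [-1,3] | prev ⊥ | push {}
  [2] u=1 | in [-2,3] | out [-3,3] | prev [-2,3] | push {}
  [3] u=2 | in [-1,3] | out [-3,3] | prev [-2,-1] | push {1}
  [4] u=3 | in [-3,3] | out [-3,3] | prev [-1,3] | push {0}
  [5] u=4 | in [-3,3] | out [-3,3] | prev ⊥ | push {2}
  [6] u=5 | in [-3,3] | out [-3,3] | prev ⊥ | push {}
  [7] u=6 | in [-3,3] | out [-3,1] | ==
  [8] u=1 | in [-3,3] | out [-3,3] | ==
  [9] u=0 | in [-3,3] | out [-3,3] | prev [-1,3] | push {1}
  [10] u=2 | in [-3,3] | out [-3,3] | ==
  [11] u=1 | in [-3,3] | out [-3,3] | ==

Converged values:
  [0] [-3,3]
  [1] [-3,3]
  [2] [-3,3]
  [3] [-3,3]
  [4] [-3,3]
  [5] [-3,3]
  [6] [-3,1]

[-3,3]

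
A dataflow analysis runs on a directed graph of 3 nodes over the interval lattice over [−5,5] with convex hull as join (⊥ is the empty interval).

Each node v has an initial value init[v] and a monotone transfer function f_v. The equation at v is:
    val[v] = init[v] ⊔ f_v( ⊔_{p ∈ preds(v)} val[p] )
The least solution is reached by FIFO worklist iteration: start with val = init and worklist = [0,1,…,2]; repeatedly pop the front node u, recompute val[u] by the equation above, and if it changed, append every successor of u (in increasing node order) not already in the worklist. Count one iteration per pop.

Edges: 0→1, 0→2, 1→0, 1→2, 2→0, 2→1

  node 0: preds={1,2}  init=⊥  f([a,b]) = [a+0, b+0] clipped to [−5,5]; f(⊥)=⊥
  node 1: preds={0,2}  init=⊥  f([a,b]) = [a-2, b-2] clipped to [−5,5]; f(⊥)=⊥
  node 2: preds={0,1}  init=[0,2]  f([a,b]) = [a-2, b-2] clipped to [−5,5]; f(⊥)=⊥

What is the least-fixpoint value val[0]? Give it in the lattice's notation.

Iteration log — 9 steps:
  step 1. node 0  ⊔preds=[0,2]  new=[0,2]  old=⊥  +wl: 
  step 2. node 1  ⊔preds=[0,2]  new=[-2,0]  old=⊥  +wl: 0
  step 3. node 2  ⊔preds=[-2,2]  new=[-4,2]  old=[0,2]  +wl: 1
  step 4. node 0  ⊔preds=[-4,2]  new=[-4,2]  old=[0,2]  +wl: 2
  step 5. node 1  ⊔preds=[-4,2]  new=[-5,0]  old=[-2,0]  +wl: 0
  step 6. node 2  ⊔preds=[-5,2]  new=[-5,2]  old=[-4,2]  +wl: 1
  step 7. node 0  ⊔preds=[-5,2]  new=[-5,2]  old=[-4,2]  +wl: 2
  step 8. node 1  ⊔preds=[-5,2]  new=[-5,0]  stable
  step 9. node 2  ⊔preds=[-5,2]  new=[-5,2]  stable

Least fixpoint reached:
  node 0: [-5,2]
  node 1: [-5,0]
  node 2: [-5,2]

[-5,2]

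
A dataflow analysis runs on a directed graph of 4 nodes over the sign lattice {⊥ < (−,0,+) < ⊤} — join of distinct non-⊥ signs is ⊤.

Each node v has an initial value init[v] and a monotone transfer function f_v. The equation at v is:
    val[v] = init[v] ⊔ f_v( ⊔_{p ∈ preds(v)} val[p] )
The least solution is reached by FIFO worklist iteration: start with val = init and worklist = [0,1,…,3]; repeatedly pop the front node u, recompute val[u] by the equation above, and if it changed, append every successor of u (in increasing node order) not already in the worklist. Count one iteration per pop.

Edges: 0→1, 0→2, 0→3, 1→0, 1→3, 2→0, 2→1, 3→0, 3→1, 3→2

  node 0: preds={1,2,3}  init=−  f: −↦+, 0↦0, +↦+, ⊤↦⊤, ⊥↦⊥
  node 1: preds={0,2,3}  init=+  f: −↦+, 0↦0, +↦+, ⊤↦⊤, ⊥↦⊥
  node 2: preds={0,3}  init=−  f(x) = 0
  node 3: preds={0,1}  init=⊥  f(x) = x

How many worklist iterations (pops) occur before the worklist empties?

7

Worklist (7 pops):
  #1 pop 0: in=⊤ → ⊤ (was −); enqueue []
  #2 pop 1: in=⊤ → ⊤ (was +); enqueue [0]
  #3 pop 2: in=⊤ → ⊤ (was −); enqueue [1]
  #4 pop 3: in=⊤ → ⊤ (was ⊥); enqueue [2]
  #5 pop 0: in=⊤ → ⊤ (no change)
  #6 pop 1: in=⊤ → ⊤ (no change)
  #7 pop 2: in=⊤ → ⊤ (no change)

Fixpoint:
  val[0] = ⊤
  val[1] = ⊤
  val[2] = ⊤
  val[3] = ⊤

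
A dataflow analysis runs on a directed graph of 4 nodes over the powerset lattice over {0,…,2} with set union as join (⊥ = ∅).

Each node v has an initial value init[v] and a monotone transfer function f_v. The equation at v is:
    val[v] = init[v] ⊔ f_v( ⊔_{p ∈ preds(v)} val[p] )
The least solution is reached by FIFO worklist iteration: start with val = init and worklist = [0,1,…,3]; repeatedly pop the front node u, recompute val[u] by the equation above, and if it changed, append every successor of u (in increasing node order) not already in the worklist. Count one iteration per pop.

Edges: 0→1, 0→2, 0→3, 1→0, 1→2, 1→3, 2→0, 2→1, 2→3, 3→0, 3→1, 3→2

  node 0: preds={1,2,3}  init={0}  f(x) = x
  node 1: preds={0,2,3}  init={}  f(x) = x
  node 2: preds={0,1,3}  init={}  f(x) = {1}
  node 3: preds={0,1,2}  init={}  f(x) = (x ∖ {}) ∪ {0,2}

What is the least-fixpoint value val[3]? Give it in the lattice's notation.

{0,1,2}

Trace (9 dequeues):
  [1] u=0 | in {} | out {0} | ==
  [2] u=1 | in {0} | out {0} | prev {} | push {0}
  [3] u=2 | in {0} | out {1} | prev {} | push {1}
  [4] u=3 | in {0,1} | out {0,1,2} | prev {} | push {2}
  [5] u=0 | in {0,1,2} | out {0,1,2} | prev {0} | push {3}
  [6] u=1 | in {0,1,2} | out {0,1,2} | prev {0} | push {0}
  [7] u=2 | in {0,1,2} | out {1} | ==
  [8] u=3 | in {0,1,2} | out {0,1,2} | ==
  [9] u=0 | in {0,1,2} | out {0,1,2} | ==

Converged values:
  [0] {0,1,2}
  [1] {0,1,2}
  [2] {1}
  [3] {0,1,2}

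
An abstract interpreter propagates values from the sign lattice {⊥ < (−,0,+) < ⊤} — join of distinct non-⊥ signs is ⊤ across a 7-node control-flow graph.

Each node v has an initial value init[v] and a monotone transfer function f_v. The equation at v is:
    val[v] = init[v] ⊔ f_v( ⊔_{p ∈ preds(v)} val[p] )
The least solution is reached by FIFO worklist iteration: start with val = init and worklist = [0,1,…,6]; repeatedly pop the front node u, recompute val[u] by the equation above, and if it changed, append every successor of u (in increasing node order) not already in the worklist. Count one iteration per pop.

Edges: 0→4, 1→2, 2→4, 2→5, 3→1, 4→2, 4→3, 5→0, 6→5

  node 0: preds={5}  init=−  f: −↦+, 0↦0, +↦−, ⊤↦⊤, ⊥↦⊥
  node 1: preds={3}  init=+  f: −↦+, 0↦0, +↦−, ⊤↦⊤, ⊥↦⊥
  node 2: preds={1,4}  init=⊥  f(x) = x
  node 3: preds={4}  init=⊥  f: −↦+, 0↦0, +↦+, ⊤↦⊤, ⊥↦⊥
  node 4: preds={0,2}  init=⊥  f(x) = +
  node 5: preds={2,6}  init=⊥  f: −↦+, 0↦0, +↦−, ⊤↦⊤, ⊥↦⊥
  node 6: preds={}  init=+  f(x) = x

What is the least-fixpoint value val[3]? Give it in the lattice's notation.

+

Trace (16 dequeues):
  [1] u=0 | in ⊥ | out − | ==
  [2] u=1 | in ⊥ | out + | ==
  [3] u=2 | in + | out + | prev ⊥ | push {}
  [4] u=3 | in ⊥ | out ⊥ | ==
  [5] u=4 | in ⊤ | out + | prev ⊥ | push {2,3}
  [6] u=5 | in + | out − | prev ⊥ | push {0}
  [7] u=6 | in ⊥ | out + | ==
  [8] u=2 | in + | out + | ==
  [9] u=3 | in + | out + | prev ⊥ | push {1}
  [10] u=0 | in − | out ⊤ | prev − | push {4}
  [11] u=1 | in + | out ⊤ | prev + | push {2}
  [12] u=4 | in ⊤ | out + | ==
  [13] u=2 | in ⊤ | out ⊤ | prev + | push {4,5}
  [14] u=4 | in ⊤ | out + | ==
  [15] u=5 | in ⊤ | out ⊤ | prev − | push {0}
  [16] u=0 | in ⊤ | out ⊤ | ==

Converged values:
  [0] ⊤
  [1] ⊤
  [2] ⊤
  [3] +
  [4] +
  [5] ⊤
  [6] +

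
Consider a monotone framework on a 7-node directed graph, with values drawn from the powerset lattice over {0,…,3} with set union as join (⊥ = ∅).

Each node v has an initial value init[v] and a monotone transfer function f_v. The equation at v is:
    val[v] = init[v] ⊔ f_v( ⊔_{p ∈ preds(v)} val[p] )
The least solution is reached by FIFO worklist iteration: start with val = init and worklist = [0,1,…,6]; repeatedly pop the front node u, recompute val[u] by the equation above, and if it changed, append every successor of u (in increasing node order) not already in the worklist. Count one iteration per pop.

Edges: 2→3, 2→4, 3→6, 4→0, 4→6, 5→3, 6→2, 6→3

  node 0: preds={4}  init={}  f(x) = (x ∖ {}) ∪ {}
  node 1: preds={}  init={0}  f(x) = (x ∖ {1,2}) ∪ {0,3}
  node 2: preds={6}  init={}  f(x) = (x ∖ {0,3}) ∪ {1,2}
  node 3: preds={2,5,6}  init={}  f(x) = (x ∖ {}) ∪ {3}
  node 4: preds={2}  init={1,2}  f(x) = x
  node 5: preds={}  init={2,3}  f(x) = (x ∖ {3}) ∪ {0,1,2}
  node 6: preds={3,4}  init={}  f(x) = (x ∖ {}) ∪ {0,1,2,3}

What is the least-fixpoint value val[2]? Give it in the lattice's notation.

{1,2}

Worklist (10 pops):
  #1 pop 0: in={1,2} → {1,2} (was {}); enqueue []
  #2 pop 1: in={} → {0,3} (was {0}); enqueue []
  #3 pop 2: in={} → {1,2} (was {}); enqueue []
  #4 pop 3: in={1,2,3} → {1,2,3} (was {}); enqueue []
  #5 pop 4: in={1,2} → {1,2} (no change)
  #6 pop 5: in={} → {0,1,2,3} (was {2,3}); enqueue [3]
  #7 pop 6: in={1,2,3} → {0,1,2,3} (was {}); enqueue [2]
  #8 pop 3: in={0,1,2,3} → {0,1,2,3} (was {1,2,3}); enqueue [6]
  #9 pop 2: in={0,1,2,3} → {1,2} (no change)
  #10 pop 6: in={0,1,2,3} → {0,1,2,3} (no change)

Fixpoint:
  val[0] = {1,2}
  val[1] = {0,3}
  val[2] = {1,2}
  val[3] = {0,1,2,3}
  val[4] = {1,2}
  val[5] = {0,1,2,3}
  val[6] = {0,1,2,3}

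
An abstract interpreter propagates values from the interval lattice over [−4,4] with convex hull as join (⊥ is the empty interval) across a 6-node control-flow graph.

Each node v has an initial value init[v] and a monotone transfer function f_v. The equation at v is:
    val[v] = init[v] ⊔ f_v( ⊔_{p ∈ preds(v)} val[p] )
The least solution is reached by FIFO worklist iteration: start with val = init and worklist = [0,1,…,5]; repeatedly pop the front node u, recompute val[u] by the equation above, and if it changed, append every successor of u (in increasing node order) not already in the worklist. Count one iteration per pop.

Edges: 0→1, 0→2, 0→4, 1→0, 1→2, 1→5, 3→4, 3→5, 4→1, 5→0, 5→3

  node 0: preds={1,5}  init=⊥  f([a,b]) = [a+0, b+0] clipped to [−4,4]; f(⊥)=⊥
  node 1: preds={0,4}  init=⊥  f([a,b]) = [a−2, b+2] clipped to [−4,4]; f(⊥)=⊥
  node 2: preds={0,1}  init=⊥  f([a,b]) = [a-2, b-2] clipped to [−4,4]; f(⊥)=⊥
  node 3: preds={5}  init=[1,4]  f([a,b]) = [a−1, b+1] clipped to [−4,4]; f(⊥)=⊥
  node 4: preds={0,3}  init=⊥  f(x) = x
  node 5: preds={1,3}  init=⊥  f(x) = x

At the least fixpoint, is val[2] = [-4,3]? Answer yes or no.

no

Worklist (28 pops):
  #1 pop 0: in=⊥ → ⊥ (no change)
  #2 pop 1: in=⊥ → ⊥ (no change)
  #3 pop 2: in=⊥ → ⊥ (no change)
  #4 pop 3: in=⊥ → [1,4] (no change)
  #5 pop 4: in=[1,4] → [1,4] (was ⊥); enqueue [1]
  #6 pop 5: in=[1,4] → [1,4] (was ⊥); enqueue [0,3]
  #7 pop 1: in=[1,4] → [-1,4] (was ⊥); enqueue [2,5]
  #8 pop 0: in=[-1,4] → [-1,4] (was ⊥); enqueue [1,4]
  #9 pop 3: in=[1,4] → [0,4] (was [1,4]); enqueue []
  #10 pop 2: in=[-1,4] → [-3,2] (was ⊥); enqueue []
  #11 pop 5: in=[-1,4] → [-1,4] (was [1,4]); enqueue [0,3]
  #12 pop 1: in=[-1,4] → [-3,4] (was [-1,4]); enqueue [2,5]
  #13 pop 4: in=[-1,4] → [-1,4] (was [1,4]); enqueue [1]
  #14 pop 0: in=[-3,4] → [-3,4] (was [-1,4]); enqueue [4]
  #15 pop 3: in=[-1,4] → [-2,4] (was [0,4]); enqueue []
  #16 pop 2: in=[-3,4] → [-4,2] (was [-3,2]); enqueue []
  #17 pop 5: in=[-3,4] → [-3,4] (was [-1,4]); enqueue [0,3]
  #18 pop 1: in=[-3,4] → [-4,4] (was [-3,4]); enqueue [2,5]
  #19 pop 4: in=[-3,4] → [-3,4] (was [-1,4]); enqueue [1]
  #20 pop 0: in=[-4,4] → [-4,4] (was [-3,4]); enqueue [4]
  #21 pop 3: in=[-3,4] → [-4,4] (was [-2,4]); enqueue []
  #22 pop 2: in=[-4,4] → [-4,2] (no change)
  #23 pop 5: in=[-4,4] → [-4,4] (was [-3,4]); enqueue [0,3]
  #24 pop 1: in=[-4,4] → [-4,4] (no change)
  #25 pop 4: in=[-4,4] → [-4,4] (was [-3,4]); enqueue [1]
  #26 pop 0: in=[-4,4] → [-4,4] (no change)
  #27 pop 3: in=[-4,4] → [-4,4] (no change)
  #28 pop 1: in=[-4,4] → [-4,4] (no change)

Fixpoint:
  val[0] = [-4,4]
  val[1] = [-4,4]
  val[2] = [-4,2]
  val[3] = [-4,4]
  val[4] = [-4,4]
  val[5] = [-4,4]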